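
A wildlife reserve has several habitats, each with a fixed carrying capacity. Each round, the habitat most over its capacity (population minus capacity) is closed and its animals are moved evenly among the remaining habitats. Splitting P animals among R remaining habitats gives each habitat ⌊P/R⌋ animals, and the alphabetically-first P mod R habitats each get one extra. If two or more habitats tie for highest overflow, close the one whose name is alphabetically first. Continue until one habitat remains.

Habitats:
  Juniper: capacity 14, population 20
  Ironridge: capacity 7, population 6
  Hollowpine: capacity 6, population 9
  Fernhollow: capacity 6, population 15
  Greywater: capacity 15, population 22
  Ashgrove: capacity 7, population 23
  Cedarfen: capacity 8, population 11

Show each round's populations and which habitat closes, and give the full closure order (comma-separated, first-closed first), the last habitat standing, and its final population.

Round 1: Ashgrove=23 Cedarfen=11 Fernhollow=15 Greywater=22 Hollowpine=9 Ironridge=6 Juniper=20 → close Ashgrove (overflow 16)
  23÷6 = 3 each, +1 to first 5
Round 2: Cedarfen=15 Fernhollow=19 Greywater=26 Hollowpine=13 Ironridge=10 Juniper=23 → close Fernhollow (overflow 13)
  19÷5 = 3 each, +1 to first 4
Round 3: Cedarfen=19 Greywater=30 Hollowpine=17 Ironridge=14 Juniper=26 → close Greywater (overflow 15)
  30÷4 = 7 each, +1 to first 2
Round 4: Cedarfen=27 Hollowpine=25 Ironridge=21 Juniper=33 → close Cedarfen (overflow 19)
  27÷3 = 9 each, +1 to first 0
Round 5: Hollowpine=34 Ironridge=30 Juniper=42 → close Hollowpine (overflow 28)
  34÷2 = 17 each, +1 to first 0
Round 6: Ironridge=47 Juniper=59 → close Juniper (overflow 45)
  59÷1 = 59 each, +1 to first 0

Closure order: Ashgrove, Fernhollow, Greywater, Cedarfen, Hollowpine, Juniper
Last habitat: Ironridge with 106 animals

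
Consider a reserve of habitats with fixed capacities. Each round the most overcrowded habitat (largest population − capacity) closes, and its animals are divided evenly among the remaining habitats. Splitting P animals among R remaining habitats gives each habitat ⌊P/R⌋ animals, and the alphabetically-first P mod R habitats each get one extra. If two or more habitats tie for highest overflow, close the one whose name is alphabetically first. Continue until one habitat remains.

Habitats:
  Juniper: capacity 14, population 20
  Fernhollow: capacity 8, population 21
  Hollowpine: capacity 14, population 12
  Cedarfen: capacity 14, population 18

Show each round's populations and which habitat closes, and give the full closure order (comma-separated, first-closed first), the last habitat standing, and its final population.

Closure order: Fernhollow, Juniper, Cedarfen
Last habitat: Hollowpine with 71 animals

Round 1: Cedarfen=18 Fernhollow=21 Hollowpine=12 Juniper=20 → close Fernhollow (overflow 13)
  21÷3 = 7 each, +1 to first 0
Round 2: Cedarfen=25 Hollowpine=19 Juniper=27 → close Juniper (overflow 13)
  27÷2 = 13 each, +1 to first 1
Round 3: Cedarfen=39 Hollowpine=32 → close Cedarfen (overflow 25)
  39÷1 = 39 each, +1 to first 0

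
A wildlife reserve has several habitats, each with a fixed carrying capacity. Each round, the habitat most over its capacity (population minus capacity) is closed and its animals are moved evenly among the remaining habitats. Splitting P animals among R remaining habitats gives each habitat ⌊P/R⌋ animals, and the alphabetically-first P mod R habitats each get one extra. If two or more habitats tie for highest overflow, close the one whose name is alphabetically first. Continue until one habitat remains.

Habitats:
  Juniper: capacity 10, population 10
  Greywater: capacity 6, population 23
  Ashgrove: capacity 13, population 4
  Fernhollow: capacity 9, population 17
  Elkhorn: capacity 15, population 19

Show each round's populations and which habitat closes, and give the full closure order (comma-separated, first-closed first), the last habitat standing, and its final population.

Round 1: Ashgrove=4 Elkhorn=19 Fernhollow=17 Greywater=23 Juniper=10 → close Greywater (overflow 17)
  23÷4 = 5 each, +1 to first 3
Round 2: Ashgrove=10 Elkhorn=25 Fernhollow=23 Juniper=15 → close Fernhollow (overflow 14)
  23÷3 = 7 each, +1 to first 2
Round 3: Ashgrove=18 Elkhorn=33 Juniper=22 → close Elkhorn (overflow 18)
  33÷2 = 16 each, +1 to first 1
Round 4: Ashgrove=35 Juniper=38 → close Juniper (overflow 28)
  38÷1 = 38 each, +1 to first 0

Closure order: Greywater, Fernhollow, Elkhorn, Juniper
Last habitat: Ashgrove with 73 animals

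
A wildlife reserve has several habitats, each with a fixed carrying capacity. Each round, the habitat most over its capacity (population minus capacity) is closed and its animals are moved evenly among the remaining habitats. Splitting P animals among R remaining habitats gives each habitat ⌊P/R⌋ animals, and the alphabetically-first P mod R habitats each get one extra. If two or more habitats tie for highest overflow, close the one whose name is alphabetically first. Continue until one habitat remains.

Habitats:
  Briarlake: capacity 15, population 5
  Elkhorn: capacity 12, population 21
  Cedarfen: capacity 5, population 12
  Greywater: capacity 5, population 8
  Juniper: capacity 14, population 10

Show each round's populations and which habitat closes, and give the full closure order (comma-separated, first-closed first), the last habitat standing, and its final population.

Round 1: Briarlake=5 Cedarfen=12 Elkhorn=21 Greywater=8 Juniper=10 → close Elkhorn (overflow 9)
  21÷4 = 5 each, +1 to first 1
Round 2: Briarlake=11 Cedarfen=17 Greywater=13 Juniper=15 → close Cedarfen (overflow 12)
  17÷3 = 5 each, +1 to first 2
Round 3: Briarlake=17 Greywater=19 Juniper=20 → close Greywater (overflow 14)
  19÷2 = 9 each, +1 to first 1
Round 4: Briarlake=27 Juniper=29 → close Juniper (overflow 15)
  29÷1 = 29 each, +1 to first 0

Closure order: Elkhorn, Cedarfen, Greywater, Juniper
Last habitat: Briarlake with 56 animals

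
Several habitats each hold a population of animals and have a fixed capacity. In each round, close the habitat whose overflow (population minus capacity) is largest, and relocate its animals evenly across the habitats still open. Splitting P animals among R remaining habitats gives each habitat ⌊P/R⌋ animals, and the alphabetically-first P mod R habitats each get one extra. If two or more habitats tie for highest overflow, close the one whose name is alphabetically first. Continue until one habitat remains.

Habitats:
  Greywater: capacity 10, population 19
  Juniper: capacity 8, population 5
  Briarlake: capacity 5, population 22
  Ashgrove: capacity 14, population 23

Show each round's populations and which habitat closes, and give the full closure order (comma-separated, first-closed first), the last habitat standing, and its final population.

Round 1: Ashgrove=23 Briarlake=22 Greywater=19 Juniper=5 → close Briarlake (overflow 17)
  22÷3 = 7 each, +1 to first 1
Round 2: Ashgrove=31 Greywater=26 Juniper=12 → close Ashgrove (overflow 17)
  31÷2 = 15 each, +1 to first 1
Round 3: Greywater=42 Juniper=27 → close Greywater (overflow 32)
  42÷1 = 42 each, +1 to first 0

Closure order: Briarlake, Ashgrove, Greywater
Last habitat: Juniper with 69 animals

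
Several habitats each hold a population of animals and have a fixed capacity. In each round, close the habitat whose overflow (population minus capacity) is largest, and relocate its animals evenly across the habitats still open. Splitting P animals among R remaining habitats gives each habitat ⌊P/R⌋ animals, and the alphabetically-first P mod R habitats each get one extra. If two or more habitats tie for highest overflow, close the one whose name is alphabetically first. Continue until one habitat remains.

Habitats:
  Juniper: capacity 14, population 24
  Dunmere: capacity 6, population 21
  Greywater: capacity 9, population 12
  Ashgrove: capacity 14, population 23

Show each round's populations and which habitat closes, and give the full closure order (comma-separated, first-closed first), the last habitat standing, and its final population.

Closure order: Dunmere, Juniper, Ashgrove
Last habitat: Greywater with 80 animals

Round 1: Ashgrove=23 Dunmere=21 Greywater=12 Juniper=24 → close Dunmere (overflow 15)
  21÷3 = 7 each, +1 to first 0
Round 2: Ashgrove=30 Greywater=19 Juniper=31 → close Juniper (overflow 17)
  31÷2 = 15 each, +1 to first 1
Round 3: Ashgrove=46 Greywater=34 → close Ashgrove (overflow 32)
  46÷1 = 46 each, +1 to first 0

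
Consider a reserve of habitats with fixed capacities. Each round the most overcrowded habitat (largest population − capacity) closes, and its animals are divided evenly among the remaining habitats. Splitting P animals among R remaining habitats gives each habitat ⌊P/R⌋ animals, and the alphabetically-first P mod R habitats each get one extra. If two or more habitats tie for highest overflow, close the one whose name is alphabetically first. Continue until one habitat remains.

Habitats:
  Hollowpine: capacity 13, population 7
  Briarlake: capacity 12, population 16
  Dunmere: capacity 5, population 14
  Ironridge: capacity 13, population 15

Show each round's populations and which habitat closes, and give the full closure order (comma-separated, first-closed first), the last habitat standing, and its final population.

Round 1: Briarlake=16 Dunmere=14 Hollowpine=7 Ironridge=15 → close Dunmere (overflow 9)
  14÷3 = 4 each, +1 to first 2
Round 2: Briarlake=21 Hollowpine=12 Ironridge=19 → close Briarlake (overflow 9)
  21÷2 = 10 each, +1 to first 1
Round 3: Hollowpine=23 Ironridge=29 → close Ironridge (overflow 16)
  29÷1 = 29 each, +1 to first 0

Closure order: Dunmere, Briarlake, Ironridge
Last habitat: Hollowpine with 52 animals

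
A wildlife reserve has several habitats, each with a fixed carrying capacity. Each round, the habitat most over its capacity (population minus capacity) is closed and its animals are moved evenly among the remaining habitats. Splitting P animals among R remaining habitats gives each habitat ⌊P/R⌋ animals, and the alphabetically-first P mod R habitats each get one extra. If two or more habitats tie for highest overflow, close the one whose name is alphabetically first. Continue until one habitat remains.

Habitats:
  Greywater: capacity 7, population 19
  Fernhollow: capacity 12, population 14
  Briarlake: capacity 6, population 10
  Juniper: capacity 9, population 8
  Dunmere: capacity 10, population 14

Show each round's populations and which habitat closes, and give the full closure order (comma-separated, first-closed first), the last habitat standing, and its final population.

Round 1: Briarlake=10 Dunmere=14 Fernhollow=14 Greywater=19 Juniper=8 → close Greywater (overflow 12)
  19÷4 = 4 each, +1 to first 3
Round 2: Briarlake=15 Dunmere=19 Fernhollow=19 Juniper=12 → close Briarlake (overflow 9)
  15÷3 = 5 each, +1 to first 0
Round 3: Dunmere=24 Fernhollow=24 Juniper=17 → close Dunmere (overflow 14)
  24÷2 = 12 each, +1 to first 0
Round 4: Fernhollow=36 Juniper=29 → close Fernhollow (overflow 24)
  36÷1 = 36 each, +1 to first 0

Closure order: Greywater, Briarlake, Dunmere, Fernhollow
Last habitat: Juniper with 65 animals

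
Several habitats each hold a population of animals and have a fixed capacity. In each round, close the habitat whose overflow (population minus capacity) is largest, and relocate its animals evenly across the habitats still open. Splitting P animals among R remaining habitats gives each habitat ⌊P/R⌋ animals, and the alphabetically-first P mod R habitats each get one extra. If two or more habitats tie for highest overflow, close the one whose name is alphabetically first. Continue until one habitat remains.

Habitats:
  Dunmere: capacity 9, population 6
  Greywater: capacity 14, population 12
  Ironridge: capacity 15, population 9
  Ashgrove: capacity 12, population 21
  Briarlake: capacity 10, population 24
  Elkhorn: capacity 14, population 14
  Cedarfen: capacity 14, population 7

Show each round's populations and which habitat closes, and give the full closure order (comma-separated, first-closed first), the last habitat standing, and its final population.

Round 1: Ashgrove=21 Briarlake=24 Cedarfen=7 Dunmere=6 Elkhorn=14 Greywater=12 Ironridge=9 → close Briarlake (overflow 14)
  24÷6 = 4 each, +1 to first 0
Round 2: Ashgrove=25 Cedarfen=11 Dunmere=10 Elkhorn=18 Greywater=16 Ironridge=13 → close Ashgrove (overflow 13)
  25÷5 = 5 each, +1 to first 0
Round 3: Cedarfen=16 Dunmere=15 Elkhorn=23 Greywater=21 Ironridge=18 → close Elkhorn (overflow 9)
  23÷4 = 5 each, +1 to first 3
Round 4: Cedarfen=22 Dunmere=21 Greywater=27 Ironridge=23 → close Greywater (overflow 13)
  27÷3 = 9 each, +1 to first 0
Round 5: Cedarfen=31 Dunmere=30 Ironridge=32 → close Dunmere (overflow 21)
  30÷2 = 15 each, +1 to first 0
Round 6: Cedarfen=46 Ironridge=47 → close Cedarfen (overflow 32)
  46÷1 = 46 each, +1 to first 0

Closure order: Briarlake, Ashgrove, Elkhorn, Greywater, Dunmere, Cedarfen
Last habitat: Ironridge with 93 animals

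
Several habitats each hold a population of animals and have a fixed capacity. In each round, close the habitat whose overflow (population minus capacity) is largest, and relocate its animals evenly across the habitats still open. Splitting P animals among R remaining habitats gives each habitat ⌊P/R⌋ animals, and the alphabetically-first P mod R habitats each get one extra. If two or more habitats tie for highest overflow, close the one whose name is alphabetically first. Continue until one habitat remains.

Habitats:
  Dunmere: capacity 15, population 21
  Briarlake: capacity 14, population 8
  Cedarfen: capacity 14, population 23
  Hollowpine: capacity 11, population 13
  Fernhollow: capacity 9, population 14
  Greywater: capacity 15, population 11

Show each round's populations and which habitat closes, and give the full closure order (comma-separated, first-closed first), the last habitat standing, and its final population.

Round 1: Briarlake=8 Cedarfen=23 Dunmere=21 Fernhollow=14 Greywater=11 Hollowpine=13 → close Cedarfen (overflow 9)
  23÷5 = 4 each, +1 to first 3
Round 2: Briarlake=13 Dunmere=26 Fernhollow=19 Greywater=15 Hollowpine=17 → close Dunmere (overflow 11)
  26÷4 = 6 each, +1 to first 2
Round 3: Briarlake=20 Fernhollow=26 Greywater=21 Hollowpine=23 → close Fernhollow (overflow 17)
  26÷3 = 8 each, +1 to first 2
Round 4: Briarlake=29 Greywater=30 Hollowpine=31 → close Hollowpine (overflow 20)
  31÷2 = 15 each, +1 to first 1
Round 5: Briarlake=45 Greywater=45 → close Briarlake (overflow 31)
  45÷1 = 45 each, +1 to first 0

Closure order: Cedarfen, Dunmere, Fernhollow, Hollowpine, Briarlake
Last habitat: Greywater with 90 animals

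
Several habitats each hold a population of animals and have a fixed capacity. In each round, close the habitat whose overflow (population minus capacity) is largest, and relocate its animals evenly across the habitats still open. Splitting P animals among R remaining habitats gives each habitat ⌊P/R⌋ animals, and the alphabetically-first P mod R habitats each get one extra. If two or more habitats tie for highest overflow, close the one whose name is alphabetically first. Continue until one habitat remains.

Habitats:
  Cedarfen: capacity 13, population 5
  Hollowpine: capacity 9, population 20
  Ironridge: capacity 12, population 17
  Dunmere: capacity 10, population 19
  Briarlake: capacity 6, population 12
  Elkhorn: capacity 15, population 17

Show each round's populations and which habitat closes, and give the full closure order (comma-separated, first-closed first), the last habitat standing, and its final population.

Closure order: Hollowpine, Dunmere, Briarlake, Ironridge, Elkhorn
Last habitat: Cedarfen with 90 animals

Round 1: Briarlake=12 Cedarfen=5 Dunmere=19 Elkhorn=17 Hollowpine=20 Ironridge=17 → close Hollowpine (overflow 11)
  20÷5 = 4 each, +1 to first 0
Round 2: Briarlake=16 Cedarfen=9 Dunmere=23 Elkhorn=21 Ironridge=21 → close Dunmere (overflow 13)
  23÷4 = 5 each, +1 to first 3
Round 3: Briarlake=22 Cedarfen=15 Elkhorn=27 Ironridge=26 → close Briarlake (overflow 16)
  22÷3 = 7 each, +1 to first 1
Round 4: Cedarfen=23 Elkhorn=34 Ironridge=33 → close Ironridge (overflow 21)
  33÷2 = 16 each, +1 to first 1
Round 5: Cedarfen=40 Elkhorn=50 → close Elkhorn (overflow 35)
  50÷1 = 50 each, +1 to first 0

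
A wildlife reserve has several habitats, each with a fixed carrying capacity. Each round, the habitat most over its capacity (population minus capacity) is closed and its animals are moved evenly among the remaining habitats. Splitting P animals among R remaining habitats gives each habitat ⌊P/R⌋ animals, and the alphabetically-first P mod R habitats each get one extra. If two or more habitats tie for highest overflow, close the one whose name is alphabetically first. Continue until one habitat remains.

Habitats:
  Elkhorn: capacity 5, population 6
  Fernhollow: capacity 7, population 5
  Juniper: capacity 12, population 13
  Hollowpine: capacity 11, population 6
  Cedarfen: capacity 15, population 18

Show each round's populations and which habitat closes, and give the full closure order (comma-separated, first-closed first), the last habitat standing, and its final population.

Closure order: Cedarfen, Elkhorn, Juniper, Fernhollow
Last habitat: Hollowpine with 48 animals

Round 1: Cedarfen=18 Elkhorn=6 Fernhollow=5 Hollowpine=6 Juniper=13 → close Cedarfen (overflow 3)
  18÷4 = 4 each, +1 to first 2
Round 2: Elkhorn=11 Fernhollow=10 Hollowpine=10 Juniper=17 → close Elkhorn (overflow 6)
  11÷3 = 3 each, +1 to first 2
Round 3: Fernhollow=14 Hollowpine=14 Juniper=20 → close Juniper (overflow 8)
  20÷2 = 10 each, +1 to first 0
Round 4: Fernhollow=24 Hollowpine=24 → close Fernhollow (overflow 17)
  24÷1 = 24 each, +1 to first 0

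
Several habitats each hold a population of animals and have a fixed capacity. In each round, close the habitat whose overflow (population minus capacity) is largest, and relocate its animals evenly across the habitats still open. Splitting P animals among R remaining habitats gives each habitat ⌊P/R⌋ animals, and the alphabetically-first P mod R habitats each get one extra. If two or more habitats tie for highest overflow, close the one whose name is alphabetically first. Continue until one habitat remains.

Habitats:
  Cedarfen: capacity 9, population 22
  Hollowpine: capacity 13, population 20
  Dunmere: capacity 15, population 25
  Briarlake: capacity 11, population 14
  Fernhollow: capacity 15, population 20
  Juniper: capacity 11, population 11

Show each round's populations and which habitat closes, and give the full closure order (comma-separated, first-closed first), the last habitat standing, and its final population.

Round 1: Briarlake=14 Cedarfen=22 Dunmere=25 Fernhollow=20 Hollowpine=20 Juniper=11 → close Cedarfen (overflow 13)
  22÷5 = 4 each, +1 to first 2
Round 2: Briarlake=19 Dunmere=30 Fernhollow=24 Hollowpine=24 Juniper=15 → close Dunmere (overflow 15)
  30÷4 = 7 each, +1 to first 2
Round 3: Briarlake=27 Fernhollow=32 Hollowpine=31 Juniper=22 → close Hollowpine (overflow 18)
  31÷3 = 10 each, +1 to first 1
Round 4: Briarlake=38 Fernhollow=42 Juniper=32 → close Briarlake (overflow 27)
  38÷2 = 19 each, +1 to first 0
Round 5: Fernhollow=61 Juniper=51 → close Fernhollow (overflow 46)
  61÷1 = 61 each, +1 to first 0

Closure order: Cedarfen, Dunmere, Hollowpine, Briarlake, Fernhollow
Last habitat: Juniper with 112 animals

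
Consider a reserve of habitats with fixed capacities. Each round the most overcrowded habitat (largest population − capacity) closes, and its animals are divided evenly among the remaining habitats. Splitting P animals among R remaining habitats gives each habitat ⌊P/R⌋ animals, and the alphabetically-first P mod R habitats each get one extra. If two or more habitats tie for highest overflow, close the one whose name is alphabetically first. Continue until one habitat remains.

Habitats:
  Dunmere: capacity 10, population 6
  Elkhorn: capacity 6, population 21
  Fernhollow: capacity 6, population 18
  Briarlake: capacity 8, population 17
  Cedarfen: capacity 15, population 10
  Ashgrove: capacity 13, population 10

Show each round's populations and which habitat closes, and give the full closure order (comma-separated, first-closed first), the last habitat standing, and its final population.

Round 1: Ashgrove=10 Briarlake=17 Cedarfen=10 Dunmere=6 Elkhorn=21 Fernhollow=18 → close Elkhorn (overflow 15)
  21÷5 = 4 each, +1 to first 1
Round 2: Ashgrove=15 Briarlake=21 Cedarfen=14 Dunmere=10 Fernhollow=22 → close Fernhollow (overflow 16)
  22÷4 = 5 each, +1 to first 2
Round 3: Ashgrove=21 Briarlake=27 Cedarfen=19 Dunmere=15 → close Briarlake (overflow 19)
  27÷3 = 9 each, +1 to first 0
Round 4: Ashgrove=30 Cedarfen=28 Dunmere=24 → close Ashgrove (overflow 17)
  30÷2 = 15 each, +1 to first 0
Round 5: Cedarfen=43 Dunmere=39 → close Dunmere (overflow 29)
  39÷1 = 39 each, +1 to first 0

Closure order: Elkhorn, Fernhollow, Briarlake, Ashgrove, Dunmere
Last habitat: Cedarfen with 82 animals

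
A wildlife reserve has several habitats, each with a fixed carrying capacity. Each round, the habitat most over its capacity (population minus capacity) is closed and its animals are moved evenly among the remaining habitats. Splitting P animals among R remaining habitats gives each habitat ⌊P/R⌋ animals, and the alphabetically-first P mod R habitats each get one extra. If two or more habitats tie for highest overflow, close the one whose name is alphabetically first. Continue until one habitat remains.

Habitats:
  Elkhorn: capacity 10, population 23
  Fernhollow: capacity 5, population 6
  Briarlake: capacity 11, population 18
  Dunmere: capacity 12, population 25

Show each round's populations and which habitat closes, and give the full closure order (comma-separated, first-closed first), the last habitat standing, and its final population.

Round 1: Briarlake=18 Dunmere=25 Elkhorn=23 Fernhollow=6 → close Dunmere (overflow 13)
  25÷3 = 8 each, +1 to first 1
Round 2: Briarlake=27 Elkhorn=31 Fernhollow=14 → close Elkhorn (overflow 21)
  31÷2 = 15 each, +1 to first 1
Round 3: Briarlake=43 Fernhollow=29 → close Briarlake (overflow 32)
  43÷1 = 43 each, +1 to first 0

Closure order: Dunmere, Elkhorn, Briarlake
Last habitat: Fernhollow with 72 animals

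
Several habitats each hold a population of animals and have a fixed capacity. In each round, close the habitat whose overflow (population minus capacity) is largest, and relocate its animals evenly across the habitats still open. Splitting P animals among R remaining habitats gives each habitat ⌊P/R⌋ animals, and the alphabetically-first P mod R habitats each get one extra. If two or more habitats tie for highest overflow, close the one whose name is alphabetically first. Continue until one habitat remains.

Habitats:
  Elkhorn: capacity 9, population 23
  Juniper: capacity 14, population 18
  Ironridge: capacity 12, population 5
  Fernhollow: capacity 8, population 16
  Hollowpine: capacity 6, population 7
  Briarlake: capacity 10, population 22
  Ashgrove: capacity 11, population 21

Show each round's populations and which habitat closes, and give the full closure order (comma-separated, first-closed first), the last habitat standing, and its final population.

Round 1: Ashgrove=21 Briarlake=22 Elkhorn=23 Fernhollow=16 Hollowpine=7 Ironridge=5 Juniper=18 → close Elkhorn (overflow 14)
  23÷6 = 3 each, +1 to first 5
Round 2: Ashgrove=25 Briarlake=26 Fernhollow=20 Hollowpine=11 Ironridge=9 Juniper=21 → close Briarlake (overflow 16)
  26÷5 = 5 each, +1 to first 1
Round 3: Ashgrove=31 Fernhollow=25 Hollowpine=16 Ironridge=14 Juniper=26 → close Ashgrove (overflow 20)
  31÷4 = 7 each, +1 to first 3
Round 4: Fernhollow=33 Hollowpine=24 Ironridge=22 Juniper=33 → close Fernhollow (overflow 25)
  33÷3 = 11 each, +1 to first 0
Round 5: Hollowpine=35 Ironridge=33 Juniper=44 → close Juniper (overflow 30)
  44÷2 = 22 each, +1 to first 0
Round 6: Hollowpine=57 Ironridge=55 → close Hollowpine (overflow 51)
  57÷1 = 57 each, +1 to first 0

Closure order: Elkhorn, Briarlake, Ashgrove, Fernhollow, Juniper, Hollowpine
Last habitat: Ironridge with 112 animals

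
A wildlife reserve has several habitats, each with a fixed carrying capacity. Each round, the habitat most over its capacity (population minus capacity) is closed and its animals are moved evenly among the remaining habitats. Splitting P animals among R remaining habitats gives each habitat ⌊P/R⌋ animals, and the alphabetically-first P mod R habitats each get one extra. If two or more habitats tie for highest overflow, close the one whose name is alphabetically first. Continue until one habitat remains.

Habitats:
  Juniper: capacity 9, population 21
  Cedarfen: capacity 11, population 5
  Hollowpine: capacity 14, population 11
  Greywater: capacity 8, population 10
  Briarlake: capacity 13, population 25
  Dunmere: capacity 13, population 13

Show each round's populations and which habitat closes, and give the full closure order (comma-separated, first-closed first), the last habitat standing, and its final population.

Closure order: Briarlake, Juniper, Greywater, Dunmere, Hollowpine
Last habitat: Cedarfen with 85 animals

Round 1: Briarlake=25 Cedarfen=5 Dunmere=13 Greywater=10 Hollowpine=11 Juniper=21 → close Briarlake (overflow 12)
  25÷5 = 5 each, +1 to first 0
Round 2: Cedarfen=10 Dunmere=18 Greywater=15 Hollowpine=16 Juniper=26 → close Juniper (overflow 17)
  26÷4 = 6 each, +1 to first 2
Round 3: Cedarfen=17 Dunmere=25 Greywater=21 Hollowpine=22 → close Greywater (overflow 13)
  21÷3 = 7 each, +1 to first 0
Round 4: Cedarfen=24 Dunmere=32 Hollowpine=29 → close Dunmere (overflow 19)
  32÷2 = 16 each, +1 to first 0
Round 5: Cedarfen=40 Hollowpine=45 → close Hollowpine (overflow 31)
  45÷1 = 45 each, +1 to first 0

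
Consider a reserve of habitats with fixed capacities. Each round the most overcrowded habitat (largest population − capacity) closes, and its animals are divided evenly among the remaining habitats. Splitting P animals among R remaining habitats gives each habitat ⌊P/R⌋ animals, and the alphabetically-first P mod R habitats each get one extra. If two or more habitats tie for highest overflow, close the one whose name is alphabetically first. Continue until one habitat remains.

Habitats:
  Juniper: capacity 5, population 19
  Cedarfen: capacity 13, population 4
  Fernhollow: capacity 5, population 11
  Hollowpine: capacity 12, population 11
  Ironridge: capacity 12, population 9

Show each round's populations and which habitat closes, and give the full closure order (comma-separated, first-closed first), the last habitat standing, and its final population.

Closure order: Juniper, Fernhollow, Hollowpine, Ironridge
Last habitat: Cedarfen with 54 animals

Round 1: Cedarfen=4 Fernhollow=11 Hollowpine=11 Ironridge=9 Juniper=19 → close Juniper (overflow 14)
  19÷4 = 4 each, +1 to first 3
Round 2: Cedarfen=9 Fernhollow=16 Hollowpine=16 Ironridge=13 → close Fernhollow (overflow 11)
  16÷3 = 5 each, +1 to first 1
Round 3: Cedarfen=15 Hollowpine=21 Ironridge=18 → close Hollowpine (overflow 9)
  21÷2 = 10 each, +1 to first 1
Round 4: Cedarfen=26 Ironridge=28 → close Ironridge (overflow 16)
  28÷1 = 28 each, +1 to first 0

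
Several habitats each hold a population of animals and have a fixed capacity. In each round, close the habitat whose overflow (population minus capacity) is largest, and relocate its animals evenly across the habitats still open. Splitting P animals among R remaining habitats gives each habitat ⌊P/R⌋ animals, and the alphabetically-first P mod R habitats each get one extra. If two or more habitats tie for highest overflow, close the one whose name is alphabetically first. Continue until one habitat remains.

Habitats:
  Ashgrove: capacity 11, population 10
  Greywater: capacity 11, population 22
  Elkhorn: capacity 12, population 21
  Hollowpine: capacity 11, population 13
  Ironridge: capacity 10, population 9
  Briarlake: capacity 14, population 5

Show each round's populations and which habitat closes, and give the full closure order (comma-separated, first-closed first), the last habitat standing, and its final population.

Round 1: Ashgrove=10 Briarlake=5 Elkhorn=21 Greywater=22 Hollowpine=13 Ironridge=9 → close Greywater (overflow 11)
  22÷5 = 4 each, +1 to first 2
Round 2: Ashgrove=15 Briarlake=10 Elkhorn=25 Hollowpine=17 Ironridge=13 → close Elkhorn (overflow 13)
  25÷4 = 6 each, +1 to first 1
Round 3: Ashgrove=22 Briarlake=16 Hollowpine=23 Ironridge=19 → close Hollowpine (overflow 12)
  23÷3 = 7 each, +1 to first 2
Round 4: Ashgrove=30 Briarlake=24 Ironridge=26 → close Ashgrove (overflow 19)
  30÷2 = 15 each, +1 to first 0
Round 5: Briarlake=39 Ironridge=41 → close Ironridge (overflow 31)
  41÷1 = 41 each, +1 to first 0

Closure order: Greywater, Elkhorn, Hollowpine, Ashgrove, Ironridge
Last habitat: Briarlake with 80 animals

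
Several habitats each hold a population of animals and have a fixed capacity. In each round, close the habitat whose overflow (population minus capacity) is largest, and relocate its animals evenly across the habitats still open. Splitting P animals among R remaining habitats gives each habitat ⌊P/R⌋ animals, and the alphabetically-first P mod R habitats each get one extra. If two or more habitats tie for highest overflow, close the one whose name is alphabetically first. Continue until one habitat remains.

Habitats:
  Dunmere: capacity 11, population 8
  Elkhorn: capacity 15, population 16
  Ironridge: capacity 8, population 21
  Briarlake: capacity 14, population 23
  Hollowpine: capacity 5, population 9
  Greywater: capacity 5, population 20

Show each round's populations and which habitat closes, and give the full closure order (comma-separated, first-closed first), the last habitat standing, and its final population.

Closure order: Greywater, Ironridge, Briarlake, Hollowpine, Elkhorn
Last habitat: Dunmere with 97 animals

Round 1: Briarlake=23 Dunmere=8 Elkhorn=16 Greywater=20 Hollowpine=9 Ironridge=21 → close Greywater (overflow 15)
  20÷5 = 4 each, +1 to first 0
Round 2: Briarlake=27 Dunmere=12 Elkhorn=20 Hollowpine=13 Ironridge=25 → close Ironridge (overflow 17)
  25÷4 = 6 each, +1 to first 1
Round 3: Briarlake=34 Dunmere=18 Elkhorn=26 Hollowpine=19 → close Briarlake (overflow 20)
  34÷3 = 11 each, +1 to first 1
Round 4: Dunmere=30 Elkhorn=37 Hollowpine=30 → close Hollowpine (overflow 25)
  30÷2 = 15 each, +1 to first 0
Round 5: Dunmere=45 Elkhorn=52 → close Elkhorn (overflow 37)
  52÷1 = 52 each, +1 to first 0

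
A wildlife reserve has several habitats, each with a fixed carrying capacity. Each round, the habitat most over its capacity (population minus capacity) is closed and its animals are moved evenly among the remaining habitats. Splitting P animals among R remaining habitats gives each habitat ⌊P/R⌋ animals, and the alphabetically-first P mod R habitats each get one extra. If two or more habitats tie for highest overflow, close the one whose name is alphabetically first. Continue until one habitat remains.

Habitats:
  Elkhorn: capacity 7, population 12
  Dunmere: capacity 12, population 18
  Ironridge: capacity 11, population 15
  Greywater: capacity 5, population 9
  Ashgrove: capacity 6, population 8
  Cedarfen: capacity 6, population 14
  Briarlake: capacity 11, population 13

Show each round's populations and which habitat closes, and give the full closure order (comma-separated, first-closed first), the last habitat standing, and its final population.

Round 1: Ashgrove=8 Briarlake=13 Cedarfen=14 Dunmere=18 Elkhorn=12 Greywater=9 Ironridge=15 → close Cedarfen (overflow 8)
  14÷6 = 2 each, +1 to first 2
Round 2: Ashgrove=11 Briarlake=16 Dunmere=20 Elkhorn=14 Greywater=11 Ironridge=17 → close Dunmere (overflow 8)
  20÷5 = 4 each, +1 to first 0
Round 3: Ashgrove=15 Briarlake=20 Elkhorn=18 Greywater=15 Ironridge=21 → close Elkhorn (overflow 11)
  18÷4 = 4 each, +1 to first 2
Round 4: Ashgrove=20 Briarlake=25 Greywater=19 Ironridge=25 → close Ashgrove (overflow 14)
  20÷3 = 6 each, +1 to first 2
Round 5: Briarlake=32 Greywater=26 Ironridge=31 → close Briarlake (overflow 21)
  32÷2 = 16 each, +1 to first 0
Round 6: Greywater=42 Ironridge=47 → close Greywater (overflow 37)
  42÷1 = 42 each, +1 to first 0

Closure order: Cedarfen, Dunmere, Elkhorn, Ashgrove, Briarlake, Greywater
Last habitat: Ironridge with 89 animals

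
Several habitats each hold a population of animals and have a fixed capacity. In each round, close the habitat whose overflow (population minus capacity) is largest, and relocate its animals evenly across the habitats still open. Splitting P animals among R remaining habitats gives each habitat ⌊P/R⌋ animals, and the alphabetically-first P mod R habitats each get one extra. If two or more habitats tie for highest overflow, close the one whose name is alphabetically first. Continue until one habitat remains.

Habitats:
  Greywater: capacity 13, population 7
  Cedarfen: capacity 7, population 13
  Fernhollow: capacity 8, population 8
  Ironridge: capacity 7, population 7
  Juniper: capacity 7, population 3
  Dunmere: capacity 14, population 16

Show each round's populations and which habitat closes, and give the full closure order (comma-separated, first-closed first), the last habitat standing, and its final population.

Closure order: Cedarfen, Dunmere, Fernhollow, Ironridge, Greywater
Last habitat: Juniper with 54 animals

Round 1: Cedarfen=13 Dunmere=16 Fernhollow=8 Greywater=7 Ironridge=7 Juniper=3 → close Cedarfen (overflow 6)
  13÷5 = 2 each, +1 to first 3
Round 2: Dunmere=19 Fernhollow=11 Greywater=10 Ironridge=9 Juniper=5 → close Dunmere (overflow 5)
  19÷4 = 4 each, +1 to first 3
Round 3: Fernhollow=16 Greywater=15 Ironridge=14 Juniper=9 → close Fernhollow (overflow 8)
  16÷3 = 5 each, +1 to first 1
Round 4: Greywater=21 Ironridge=19 Juniper=14 → close Ironridge (overflow 12)
  19÷2 = 9 each, +1 to first 1
Round 5: Greywater=31 Juniper=23 → close Greywater (overflow 18)
  31÷1 = 31 each, +1 to first 0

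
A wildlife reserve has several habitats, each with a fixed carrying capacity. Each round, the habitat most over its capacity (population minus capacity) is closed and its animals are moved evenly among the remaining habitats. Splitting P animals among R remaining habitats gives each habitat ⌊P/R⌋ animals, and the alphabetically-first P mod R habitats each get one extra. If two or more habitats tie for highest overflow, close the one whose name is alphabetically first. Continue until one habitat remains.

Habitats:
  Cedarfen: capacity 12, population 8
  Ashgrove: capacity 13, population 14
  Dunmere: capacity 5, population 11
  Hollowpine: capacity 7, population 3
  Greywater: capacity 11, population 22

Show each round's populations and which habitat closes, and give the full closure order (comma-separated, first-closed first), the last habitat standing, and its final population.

Round 1: Ashgrove=14 Cedarfen=8 Dunmere=11 Greywater=22 Hollowpine=3 → close Greywater (overflow 11)
  22÷4 = 5 each, +1 to first 2
Round 2: Ashgrove=20 Cedarfen=14 Dunmere=16 Hollowpine=8 → close Dunmere (overflow 11)
  16÷3 = 5 each, +1 to first 1
Round 3: Ashgrove=26 Cedarfen=19 Hollowpine=13 → close Ashgrove (overflow 13)
  26÷2 = 13 each, +1 to first 0
Round 4: Cedarfen=32 Hollowpine=26 → close Cedarfen (overflow 20)
  32÷1 = 32 each, +1 to first 0

Closure order: Greywater, Dunmere, Ashgrove, Cedarfen
Last habitat: Hollowpine with 58 animals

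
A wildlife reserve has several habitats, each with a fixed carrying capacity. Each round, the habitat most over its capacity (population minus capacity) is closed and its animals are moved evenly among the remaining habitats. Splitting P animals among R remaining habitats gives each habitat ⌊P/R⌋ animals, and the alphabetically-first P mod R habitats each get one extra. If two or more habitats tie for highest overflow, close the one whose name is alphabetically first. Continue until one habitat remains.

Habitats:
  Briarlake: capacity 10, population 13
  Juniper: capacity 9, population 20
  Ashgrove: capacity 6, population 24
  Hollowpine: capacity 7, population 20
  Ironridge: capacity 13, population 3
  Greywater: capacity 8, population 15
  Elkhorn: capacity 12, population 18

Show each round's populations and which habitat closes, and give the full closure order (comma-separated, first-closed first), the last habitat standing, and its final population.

Round 1: Ashgrove=24 Briarlake=13 Elkhorn=18 Greywater=15 Hollowpine=20 Ironridge=3 Juniper=20 → close Ashgrove (overflow 18)
  24÷6 = 4 each, +1 to first 0
Round 2: Briarlake=17 Elkhorn=22 Greywater=19 Hollowpine=24 Ironridge=7 Juniper=24 → close Hollowpine (overflow 17)
  24÷5 = 4 each, +1 to first 4
Round 3: Briarlake=22 Elkhorn=27 Greywater=24 Ironridge=12 Juniper=28 → close Juniper (overflow 19)
  28÷4 = 7 each, +1 to first 0
Round 4: Briarlake=29 Elkhorn=34 Greywater=31 Ironridge=19 → close Greywater (overflow 23)
  31÷3 = 10 each, +1 to first 1
Round 5: Briarlake=40 Elkhorn=44 Ironridge=29 → close Elkhorn (overflow 32)
  44÷2 = 22 each, +1 to first 0
Round 6: Briarlake=62 Ironridge=51 → close Briarlake (overflow 52)
  62÷1 = 62 each, +1 to first 0

Closure order: Ashgrove, Hollowpine, Juniper, Greywater, Elkhorn, Briarlake
Last habitat: Ironridge with 113 animals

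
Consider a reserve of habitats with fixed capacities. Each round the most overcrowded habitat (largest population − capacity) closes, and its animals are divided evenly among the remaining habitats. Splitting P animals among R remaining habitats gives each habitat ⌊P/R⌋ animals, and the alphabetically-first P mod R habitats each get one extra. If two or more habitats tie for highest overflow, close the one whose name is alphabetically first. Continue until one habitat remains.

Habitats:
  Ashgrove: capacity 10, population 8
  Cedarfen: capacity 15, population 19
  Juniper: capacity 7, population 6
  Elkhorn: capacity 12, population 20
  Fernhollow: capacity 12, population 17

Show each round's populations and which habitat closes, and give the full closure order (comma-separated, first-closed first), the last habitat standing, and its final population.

Closure order: Elkhorn, Fernhollow, Cedarfen, Ashgrove
Last habitat: Juniper with 70 animals

Round 1: Ashgrove=8 Cedarfen=19 Elkhorn=20 Fernhollow=17 Juniper=6 → close Elkhorn (overflow 8)
  20÷4 = 5 each, +1 to first 0
Round 2: Ashgrove=13 Cedarfen=24 Fernhollow=22 Juniper=11 → close Fernhollow (overflow 10)
  22÷3 = 7 each, +1 to first 1
Round 3: Ashgrove=21 Cedarfen=31 Juniper=18 → close Cedarfen (overflow 16)
  31÷2 = 15 each, +1 to first 1
Round 4: Ashgrove=37 Juniper=33 → close Ashgrove (overflow 27)
  37÷1 = 37 each, +1 to first 0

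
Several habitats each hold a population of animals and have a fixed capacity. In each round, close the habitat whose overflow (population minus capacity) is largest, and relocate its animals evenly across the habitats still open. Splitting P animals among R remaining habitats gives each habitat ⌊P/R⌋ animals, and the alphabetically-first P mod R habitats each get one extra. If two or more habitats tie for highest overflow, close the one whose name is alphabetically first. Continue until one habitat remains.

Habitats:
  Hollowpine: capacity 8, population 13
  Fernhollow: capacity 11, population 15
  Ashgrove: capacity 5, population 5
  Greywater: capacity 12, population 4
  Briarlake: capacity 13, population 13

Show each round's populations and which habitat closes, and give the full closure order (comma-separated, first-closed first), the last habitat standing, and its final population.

Round 1: Ashgrove=5 Briarlake=13 Fernhollow=15 Greywater=4 Hollowpine=13 → close Hollowpine (overflow 5)
  13÷4 = 3 each, +1 to first 1
Round 2: Ashgrove=9 Briarlake=16 Fernhollow=18 Greywater=7 → close Fernhollow (overflow 7)
  18÷3 = 6 each, +1 to first 0
Round 3: Ashgrove=15 Briarlake=22 Greywater=13 → close Ashgrove (overflow 10)
  15÷2 = 7 each, +1 to first 1
Round 4: Briarlake=30 Greywater=20 → close Briarlake (overflow 17)
  30÷1 = 30 each, +1 to first 0

Closure order: Hollowpine, Fernhollow, Ashgrove, Briarlake
Last habitat: Greywater with 50 animals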